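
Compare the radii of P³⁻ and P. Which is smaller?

P

Forming P³⁻ adds 3 electrons to P. More electron–electron repulsion in the same shell, with unchanged nuclear charge, lets the cloud expand.
An anion is larger than its parent atom: P³⁻ > P.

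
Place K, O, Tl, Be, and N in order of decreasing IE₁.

Be is in period 2, group 2; N is in period 2, group 15; O is in period 2, group 16; K is in period 4, group 1; Tl is in period 6, group 13.
IE₁ increases left→right with effective nuclear charge and decreases top→bottom as the valence shell moves farther out.
Here both period and group differ, so the two effects have to be weighed against each other.
Tl > K: the two effects oppose for this pair; the across-period effect wins (589 vs 419 kJ/mol).
Be > Tl: the two effects oppose for this pair; the down-group effect wins (900 vs 589 kJ/mol).
O > Be: O lies to the right of Be in period 2, so the across-period effect alone puts O higher.
N > O: this pair runs against the simple trend — see the exception note.
Note the exception: N has a higher first ionization energy than O, contrary to the simple trend — pairing an electron in O's 2p⁴ costs repulsion energy, so O ionizes more easily than half-filled N (2p³).
Approximate values (kJ/mol): Be 900, N 1402, O 1314, K 419, Tl 589.
So from highest to lowest: N > O > Be > Tl > K.

N > O > Be > Tl > K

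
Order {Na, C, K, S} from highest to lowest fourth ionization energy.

Na, C, K, S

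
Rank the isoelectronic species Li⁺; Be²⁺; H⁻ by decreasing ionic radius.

H⁻ > Li⁺ > Be²⁺

All of these have 2 electrons, so size is governed by nuclear charge alone: the more protons, the stronger the pull on the same electron cloud, and the smaller the ion.
Nuclear charges: Be²⁺ (Z=4), Li⁺ (Z=3), H⁻ (Z=1).
Largest to smallest: H⁻ > Li⁺ > Be²⁺.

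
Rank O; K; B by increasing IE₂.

B < K < O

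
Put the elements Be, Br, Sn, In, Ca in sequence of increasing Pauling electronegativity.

Be is in period 2, group 2; Ca is in period 4, group 2; Br is in period 4, group 17; In is in period 5, group 13; Sn is in period 5, group 14.
Atoms toward the upper right of the periodic table pull bonding electrons most strongly.
Here both period and group differ, so the two effects have to be weighed against each other.
Be > Ca: Be sits above Ca in group 2, so the down-group effect alone puts Be higher.
In > Be: period and group pull opposite ways; the across-period shift dominates (1.78 vs 1.57).
Sn > In: both are in period 5; the period trend gives Sn the larger value.
Br > Sn: relative to Sn, both the across-period and down-group shifts push Br's electronegativity up.
For reference (Pauling): Be 1.57, Ca 1.00, Br 2.96, In 1.78, Sn 1.96.
So from lowest to highest: Ca < Be < In < Sn < Br.

Ca < Be < In < Sn < Br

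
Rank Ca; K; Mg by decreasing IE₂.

After 1 electron has been removed, what remains? Ca⁺ still has 1 valence electron; K⁺ is the bare [Ar] core; Mg⁺ still has 1 valence electron.
Core electrons are held far more tightly than valence electrons, so K tops the IE_2 order.
Valence configurations: Ca⁺ [Ar]4s¹, Mg⁺ [Ne]3s¹.
Approximate IE_2 values (kJ/mol): Ca 1145, K 3052, Mg 1451.
Hence IE_2: Ca < Mg < K.

K > Mg > Ca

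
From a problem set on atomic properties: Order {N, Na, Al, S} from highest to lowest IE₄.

Al > Na > N > S

IE_4 is the cost of taking one more electron from the +3 cation: N³⁺ still has 2 valence electrons; Na³⁺ is already 2 electrons into the core; Al³⁺ is the bare [Ne] core; S³⁺ still has 3 valence electrons.
Core electrons are held far more tightly than valence electrons, so Na and Al top the IE_4 order.
Valence configurations: N³⁺ [He]2s², S³⁺ [Ne]3s²3p¹.
The numbers (kJ/mol): N 7475, Na 9543, Al 11577, S 4556.
Overall IE_4 order: S < N < Na < Al.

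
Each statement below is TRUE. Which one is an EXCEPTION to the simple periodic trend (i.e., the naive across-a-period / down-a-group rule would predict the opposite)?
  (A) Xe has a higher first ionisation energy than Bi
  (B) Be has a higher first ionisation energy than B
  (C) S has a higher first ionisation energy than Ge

The general trend: first ionisation energy increases across a period and decreases down a group.
(A) Xe (period 5, group 18) vs Bi (period 6, group 15): the stated order agrees with the simple trend.
(B) Be (period 2, group 2) vs B (period 2, group 13): the stated order contradicts the simple trend.
(C) S (period 3, group 16) vs Ge (period 4, group 14): the stated order agrees with the simple trend.
The exception is (B): removing B's lone 2p electron is easier than breaking Be's filled 2s².

(B)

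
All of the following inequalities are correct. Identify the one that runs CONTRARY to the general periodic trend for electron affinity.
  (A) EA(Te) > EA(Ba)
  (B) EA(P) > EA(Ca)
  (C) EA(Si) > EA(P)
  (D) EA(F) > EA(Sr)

(C)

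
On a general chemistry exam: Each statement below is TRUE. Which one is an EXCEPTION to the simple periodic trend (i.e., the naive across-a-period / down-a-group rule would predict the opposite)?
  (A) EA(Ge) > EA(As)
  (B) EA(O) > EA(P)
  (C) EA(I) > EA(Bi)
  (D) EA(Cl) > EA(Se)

(A)

The general trend: electron affinity increases across a period and decreases down a group.
(A) Ge (period 4, group 14) vs As (period 4, group 15): the stated order contradicts the simple trend.
(B) O (period 2, group 16) vs P (period 3, group 15): the stated order agrees with the simple trend.
(C) I (period 5, group 17) vs Bi (period 6, group 15): the stated order agrees with the simple trend.
(D) Cl (period 3, group 17) vs Se (period 4, group 16): the stated order agrees with the simple trend.
The exception is (A): adding an electron to As's half-filled 4p³ is unfavourable, so Ge (4p²) has the more exothermic EA.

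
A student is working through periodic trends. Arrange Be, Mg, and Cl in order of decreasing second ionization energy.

Cl > Be > Mg

IE_2 is the cost of taking one more electron from the +1 cation: Be⁺ still has 1 valence electron; Mg⁺ still has 1 valence electron; Cl⁺ still has 6 valence electrons.
All are still removing valence electrons, so compare the +1 ions as you would atoms: IE_2 generally rises across a period (higher Z_eff) and falls down a group (larger shell), subject to the usual subshell exceptions.
Valence configurations: Be⁺ [He]2s¹, Mg⁺ [Ne]3s¹, Cl⁺ [Ne]3s²3p⁴.
Tabulated IE_2 (kJ/mol): Be 1757, Mg 1451, Cl 2298.
Putting it together, IE_2: Mg < Be < Cl.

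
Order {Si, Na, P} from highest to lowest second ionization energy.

Na, P, Si

IE_2 is the cost of taking one more electron from the +1 cation: Si⁺ still has 3 valence electrons; Na⁺ is the bare [Ne] core; P⁺ still has 4 valence electrons.
Breaking into a closed-shell core is much more expensive than removing a leftover valence electron — Na has the largest IE_2 here.
Valence configurations: Si⁺ [Ne]3s²3p¹, P⁺ [Ne]3s²3p².
Approximate IE_2 values (kJ/mol): Si 1577, Na 4562, P 1907.
Putting it together, IE_2: Si < P < Na.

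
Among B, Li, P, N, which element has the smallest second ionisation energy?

P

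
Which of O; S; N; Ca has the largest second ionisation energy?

O

IE_2 is the cost of taking one more electron from the +1 cation: O⁺ still has 5 valence electrons; S⁺ still has 5 valence electrons; N⁺ still has 4 valence electrons; Ca⁺ still has 1 valence electron.
All are still removing valence electrons, so compare the +1 ions as you would atoms: IE_2 generally rises across a period (higher Z_eff) and falls down a group (larger shell), subject to the usual subshell exceptions.
Valence configurations: O⁺ [He]2s²2p³, S⁺ [Ne]3s²3p³, N⁺ [He]2s²2p², Ca⁺ [Ar]4s¹.
Approximate IE_2 values (kJ/mol): O 3388, S 2252, N 2856, Ca 1145.
Overall IE_2 order: Ca < S < N < O.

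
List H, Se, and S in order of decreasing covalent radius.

Se, S, H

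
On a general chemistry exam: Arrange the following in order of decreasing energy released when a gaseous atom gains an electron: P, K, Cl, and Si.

Cl > Si > P > K

Si is in period 3, group 14; P is in period 3, group 15; Cl is in period 3, group 17; K is in period 4, group 1.
Atoms with high Z_eff and room in the valence shell (especially the halogens) have the most exothermic electron affinities.
Neither a single period nor a single group — weigh both effects.
P > K: relative to K, both the across-period and down-group shifts push P's electron affinity up.
Si > P: this pair runs against the simple trend — see the exception note.
Cl > Si: both are in period 3; the period trend gives Cl the larger value.
Note the exception: Si has a higher electron affinity than P, contrary to the simple trend — adding an electron to P's half-filled 3p³ is unfavourable, so Si (3p²) has the more exothermic EA.
For reference (kJ/mol): Si 134, P 72, Cl 349, K 48.
So from highest to lowest: Cl > Si > P > K.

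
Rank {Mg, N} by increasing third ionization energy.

N < Mg

The third ionization energy removes an electron from the +2 ion. For each element: Mg²⁺ is the bare [Ne] core; N²⁺ still has 3 valence electrons.
Core electrons are held far more tightly than valence electrons, so Mg tops the IE_3 order.
Approximate IE_3 values (kJ/mol): Mg 7733, N 4578.
Hence IE_3: N < Mg.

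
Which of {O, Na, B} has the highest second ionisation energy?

Na

After 1 electron has been removed, what remains? O⁺ still has 5 valence electrons; Na⁺ is the bare [Ne] core; B⁺ still has 2 valence electrons.
Pulling an electron out of a noble-gas core costs far more than removing a remaining valence electron, so Na sits at the high end of IE_2.
Valence configurations: O⁺ [He]2s²2p³, B⁺ [He]2s².
Tabulated IE_2 (kJ/mol): O 3388, Na 4562, B 2427.
Hence IE_2: B < O < Na.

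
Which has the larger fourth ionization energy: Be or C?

Be

Consider each +3 ion: Be³⁺ is already 1 electron into the core; C³⁺ still has 1 valence electron.
Core electrons are held far more tightly than valence electrons, so Be tops the IE_4 order.
Approximate IE_4 values (kJ/mol): Be 21007, C 6223.
So the fourth ionization energies run C < Be.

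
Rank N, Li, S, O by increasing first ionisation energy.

Li is in period 2, group 1; N is in period 2, group 15; O is in period 2, group 16; S is in period 3, group 16.
First ionization energy rises across a period (greater Z_eff holds electrons more tightly) and falls down a group (valence electrons are farther from the nucleus).
Here both period and group differ, so the two effects have to be weighed against each other.
S > Li: period and group pull opposite ways; the across-period shift dominates (1000 vs 520 kJ/mol).
O > S: O sits above S in group 16, so the down-group effect alone puts O higher.
N > O: this pair runs against the simple trend — see the exception note.
Note the exception: N has a higher first ionization energy than O, contrary to the simple trend — pairing an electron in O's 2p⁴ costs repulsion energy, so O ionizes more easily than half-filled N (2p³).
Approximate values (kJ/mol): Li 520, N 1402, O 1314, S 1000.
So from lowest to highest: Li < S < O < N.

Li, S, O, N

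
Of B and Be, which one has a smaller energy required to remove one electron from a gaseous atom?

Be is in period 2, group 2; B is in period 2, group 13.
Removing the outermost electron gets harder across a period and easier down a group.
All lie in period 2; the across-period trend (first ionization energy increases left to right) applies, with the exception below.
Note the exception: Be has a higher first ionization energy than B, contrary to the simple trend — removing B's lone 2p electron is easier than breaking Be's filled 2s².
For reference (kJ/mol): Be 900, B 801.
So B has the smaller energy required to remove one electron from a gaseous atom (B < Be).

B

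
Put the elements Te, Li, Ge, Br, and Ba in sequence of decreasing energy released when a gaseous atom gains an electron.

Atoms with high Z_eff and room in the valence shell (especially the halogens) have the most exothermic electron affinities.
These span different periods and groups, so the two trends combine.
Li > Ba: the two effects oppose for this pair; the down-group effect wins (60 vs 14 kJ/mol).
Ge > Li: period and group pull opposite ways; the across-period shift dominates (119 vs 60 kJ/mol).
Te > Ge: the two effects oppose for this pair; the across-period effect wins (190 vs 119 kJ/mol).
Br > Te: relative to Te, both the across-period and down-group shifts push Br's electron affinity up.
Tabulated electron affinity (kJ/mol): Li 60, Ge 119, Br 325, Te 190, Ba 14.
So from highest to lowest: Br > Te > Ge > Li > Ba.

Br > Te > Ge > Li > Ba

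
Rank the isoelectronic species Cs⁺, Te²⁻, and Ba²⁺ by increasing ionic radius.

All of these have 54 electrons, so size is governed by nuclear charge alone: the more protons, the stronger the pull on the same electron cloud, and the smaller the ion.
Nuclear charges: Ba²⁺ (Z=56), Cs⁺ (Z=55), Te²⁻ (Z=52).
Smallest to largest: Ba²⁺ < Cs⁺ < Te²⁻.

Ba²⁺, Cs⁺, Te²⁻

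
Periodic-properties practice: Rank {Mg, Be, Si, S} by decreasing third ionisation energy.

Be, Mg, S, Si

IE_3 is the cost of taking one more electron from the +2 cation: Mg²⁺ is the bare [Ne] core; Be²⁺ is the bare [He] core; Si²⁺ still has 2 valence electrons; S²⁺ still has 4 valence electrons.
Pulling an electron out of a noble-gas core costs far more than removing a remaining valence electron, so Mg and Be sit at the high end of IE_3.
Valence configurations: Si²⁺ [Ne]3s², S²⁺ [Ne]3s²3p².
Tabulated IE_3 (kJ/mol): Mg 7733, Be 14849, Si 3232, S 3357.
Putting it together, IE_3: Si < S < Mg < Be.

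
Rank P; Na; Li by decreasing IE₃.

IE_3 is the cost of taking one more electron from the +2 cation: P²⁺ still has 3 valence electrons; Na²⁺ is already 1 electron into the core; Li²⁺ is already 1 electron into the core.
Core electrons are held far more tightly than valence electrons, so Na and Li top the IE_3 order.
The numbers (kJ/mol): P 2914, Na 6910, Li 11815.
Hence IE_3: P < Na < Li.

Li > Na > P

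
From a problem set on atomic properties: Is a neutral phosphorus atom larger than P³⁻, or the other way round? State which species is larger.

Forming P³⁻ adds 3 electrons to P. More electron–electron repulsion in the same shell, with unchanged nuclear charge, lets the cloud expand.
An anion is larger than its parent atom: P³⁻ > P.

P³⁻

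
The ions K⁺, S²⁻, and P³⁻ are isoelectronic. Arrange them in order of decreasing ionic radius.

P³⁻ > S²⁻ > K⁺

All of these have 18 electrons, so size is governed by nuclear charge alone: the more protons, the stronger the pull on the same electron cloud, and the smaller the ion.
Nuclear charges: K⁺ (Z=19), S²⁻ (Z=16), P³⁻ (Z=15).
Largest to smallest: P³⁻ > S²⁻ > K⁺.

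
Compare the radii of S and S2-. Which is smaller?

S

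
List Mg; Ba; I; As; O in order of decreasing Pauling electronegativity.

EN rises left→right (higher Z_eff, smaller atoms) and falls top→bottom (larger, more shielded atoms).
Here both period and group differ, so the two effects have to be weighed against each other.
Mg > Ba: they share group 2; the group trend gives Mg the larger value.
As > Mg: the two effects oppose for this pair; the across-period effect wins (2.18 vs 1.31).
I > As: period and group pull opposite ways; the across-period shift dominates (2.66 vs 2.18).
O > I: period and group pull opposite ways; the down-group shift dominates (3.44 vs 2.66).
Approximate values (Pauling): O 3.44, Mg 1.31, As 2.18, I 2.66, Ba 0.89.
So from highest to lowest: O > I > As > Mg > Ba.

O > I > As > Mg > Ba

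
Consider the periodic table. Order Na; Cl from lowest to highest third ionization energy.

Cl, Na

Consider each +2 ion: Na²⁺ is already 1 electron into the core; Cl²⁺ still has 5 valence electrons.
Core electrons are held far more tightly than valence electrons, so Na tops the IE_3 order.
Tabulated IE_3 (kJ/mol): Na 6910, Cl 3822.
Putting it together, IE_3: Cl < Na.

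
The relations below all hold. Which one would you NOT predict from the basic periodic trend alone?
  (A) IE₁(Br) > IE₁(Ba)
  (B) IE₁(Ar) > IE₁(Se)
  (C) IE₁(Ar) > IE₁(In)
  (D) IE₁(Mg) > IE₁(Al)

(D)

The general trend: IE₁ increases across a period and decreases down a group.
(A) Br (period 4, group 17) vs Ba (period 6, group 2): the stated order agrees with the simple trend.
(B) Ar (period 3, group 18) vs Se (period 4, group 16): the stated order agrees with the simple trend.
(C) Ar (period 3, group 18) vs In (period 5, group 13): the stated order agrees with the simple trend.
(D) Mg (period 3, group 2) vs Al (period 3, group 13): the stated order contradicts the simple trend.
The exception is (D): Al's single 3p electron is easier to remove than one from Mg's filled 3s².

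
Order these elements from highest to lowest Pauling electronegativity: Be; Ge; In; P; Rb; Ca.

Be is in period 2, group 2; P is in period 3, group 15; Ca is in period 4, group 2; Ge is in period 4, group 14; Rb is in period 5, group 1; In is in period 5, group 13.
Smaller atoms with higher effective nuclear charge are more electronegative.
These span different periods and groups, so the two trends combine.
Ca > Rb: relative to Rb, both the across-period and down-group shifts push Ca's electronegativity up.
Be > Ca: Be sits above Ca in group 2, so the down-group effect alone puts Be higher.
In > Be: the two effects oppose for this pair; the across-period effect wins (1.78 vs 1.57).
Ge > In: both effects reinforce here, so Ge is clearly the higher of the two.
P > Ge: both effects reinforce here, so P is clearly the higher of the two.
For reference (Pauling): Be 1.57, P 2.19, Ca 1.00, Ge 2.01, Rb 0.82, In 1.78.
So from highest to lowest: P > Ge > In > Be > Ca > Rb.

P > Ge > In > Be > Ca > Rb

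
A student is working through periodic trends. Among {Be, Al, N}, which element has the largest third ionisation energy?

The third ionization energy removes an electron from the +2 ion. For each element: Be²⁺ is the bare [He] core; Al²⁺ still has 1 valence electron; N²⁺ still has 3 valence electrons.
Core electrons are held far more tightly than valence electrons, so Be tops the IE_3 order.
Valence configurations: Al²⁺ [Ne]3s¹, N²⁺ [He]2s²2p¹.
Tabulated IE_3 (kJ/mol): Be 14849, Al 2745, N 4578.
So the third ionization energies run Al < N < Be.

Be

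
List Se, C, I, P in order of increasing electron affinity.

C is in period 2, group 14; P is in period 3, group 15; Se is in period 4, group 16; I is in period 5, group 17.
EA tends to increase across a period and decrease down a group, though the pattern is less regular than for IE or radius.
A diagonal step moves right (one effect) and down (the opposite effect) at once.
C > P: period and group pull opposite ways; the down-group shift dominates (122 vs 72 kJ/mol).
Se > C: period and group pull opposite ways; the across-period shift dominates (195 vs 122 kJ/mol).
I > Se: period and group pull opposite ways; the across-period shift dominates (295 vs 195 kJ/mol).
Tabulated electron affinity (kJ/mol): C 122, P 72, Se 195, I 295.
So from lowest to highest: P < C < Se < I.

P < C < Se < I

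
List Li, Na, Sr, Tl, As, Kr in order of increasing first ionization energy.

Li is in period 2, group 1; Na is in period 3, group 1; As is in period 4, group 15; Kr is in period 4, group 18; Sr is in period 5, group 2; Tl is in period 6, group 13.
IE₁ increases left→right with effective nuclear charge and decreases top→bottom as the valence shell moves farther out.
Neither a single period nor a single group — weigh both effects.
Li > Na: Li sits above Na in group 1, so the down-group effect alone puts Li higher.
Sr > Li: the two effects oppose for this pair; the across-period effect wins (550 vs 520 kJ/mol).
Tl > Sr: the two effects oppose for this pair; the across-period effect wins (589 vs 550 kJ/mol).
As > Tl: both effects reinforce here, so As is clearly the higher of the two.
Kr > As: Kr lies to the right of As in period 4, so the across-period effect alone puts Kr higher.
Approximate values (kJ/mol): Li 520, Na 496, As 947, Kr 1351, Sr 550, Tl 589.
So from lowest to highest: Na < Li < Sr < Tl < As < Kr.

Na < Li < Sr < Tl < As < Kr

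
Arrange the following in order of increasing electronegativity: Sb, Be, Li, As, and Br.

Li, Be, Sb, As, Br

Li is in period 2, group 1; Be is in period 2, group 2; As is in period 4, group 15; Br is in period 4, group 17; Sb is in period 5, group 15.
Electronegativity increases across a period and decreases down a group, tracking effective nuclear charge and atomic size.
Neither a single period nor a single group — weigh both effects.
Be > Li: Be lies to the right of Li in period 2, so the across-period effect alone puts Be higher.
Sb > Be: period and group pull opposite ways; the across-period shift dominates (2.05 vs 1.57).
As > Sb: As sits above Sb in group 15, so the down-group effect alone puts As higher.
Br > As: both are in period 4; the period trend gives Br the larger value.
Tabulated electronegativity (Pauling): Li 0.98, Be 1.57, As 2.18, Br 2.96, Sb 2.05.
So from lowest to highest: Li < Be < Sb < As < Br.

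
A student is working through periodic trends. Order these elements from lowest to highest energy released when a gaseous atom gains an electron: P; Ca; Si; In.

Ca < In < P < Si

Si is in period 3, group 14; P is in period 3, group 15; Ca is in period 4, group 2; In is in period 5, group 13.
Atoms with high Z_eff and room in the valence shell (especially the halogens) have the most exothermic electron affinities.
These span different periods and groups, so the two trends combine.
In > Ca: period and group pull opposite ways; the across-period shift dominates (29 vs 2 kJ/mol).
P > In: relative to In, both the across-period and down-group shifts push P's electron affinity up.
Si > P: this pair runs against the simple trend — see the exception note.
Note the exception: Si has a higher electron affinity than P, contrary to the simple trend — adding an electron to P's half-filled 3p³ is unfavourable, so Si (3p²) has the more exothermic EA.
Tabulated electron affinity (kJ/mol): Si 134, P 72, Ca 2, In 29.
So from lowest to highest: Ca < In < P < Si.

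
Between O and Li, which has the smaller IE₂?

O

The second ionization energy removes an electron from the +1 ion. For each element: O⁺ still has 5 valence electrons; Li⁺ is the bare [He] core.
Pulling an electron out of a noble-gas core costs far more than removing a remaining valence electron, so Li sits at the high end of IE_2.
Tabulated IE_2 (kJ/mol): O 3388, Li 7298.
Putting it together, IE_2: O < Li.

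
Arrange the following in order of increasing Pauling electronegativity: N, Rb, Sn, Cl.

Electronegativity increases across a period and decreases down a group, tracking effective nuclear charge and atomic size.
Here both period and group differ, so the two effects have to be weighed against each other.
Sn > Rb: Sn lies to the right of Rb in period 5, so the across-period effect alone puts Sn higher.
N > Sn: both effects reinforce here, so N is clearly the higher of the two.
Cl > N: the two effects oppose for this pair; the across-period effect wins (3.16 vs 3.04).
Tabulated electronegativity (Pauling): N 3.04, Cl 3.16, Rb 0.82, Sn 1.96.
So from lowest to highest: Rb < Sn < N < Cl.

Rb < Sn < N < Cl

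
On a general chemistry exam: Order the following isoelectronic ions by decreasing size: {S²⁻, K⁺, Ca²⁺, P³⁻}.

P³⁻ > S²⁻ > K⁺ > Ca²⁺

All of these have 18 electrons, so size is governed by nuclear charge alone: the more protons, the stronger the pull on the same electron cloud, and the smaller the ion.
Nuclear charges: Ca²⁺ (Z=20), K⁺ (Z=19), S²⁻ (Z=16), P³⁻ (Z=15).
Largest to smallest: P³⁻ > S²⁻ > K⁺ > Ca²⁺.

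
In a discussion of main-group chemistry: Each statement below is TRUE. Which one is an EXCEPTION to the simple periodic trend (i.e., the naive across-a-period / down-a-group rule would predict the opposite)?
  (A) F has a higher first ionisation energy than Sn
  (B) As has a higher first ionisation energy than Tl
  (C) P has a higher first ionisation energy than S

The general trend: first ionisation energy increases across a period and decreases down a group.
(A) F (period 2, group 17) vs Sn (period 5, group 14): the stated order agrees with the simple trend.
(B) As (period 4, group 15) vs Tl (period 6, group 13): the stated order agrees with the simple trend.
(C) P (period 3, group 15) vs S (period 3, group 16): the stated order contradicts the simple trend.
The exception is (C): S (3p⁴) ionizes more easily than half-filled P (3p³) because the paired 3p electron in S is pushed out by e⁻–e⁻ repulsion.

(C)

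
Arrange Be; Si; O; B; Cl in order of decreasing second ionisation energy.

Consider each +1 ion: Be⁺ still has 1 valence electron; Si⁺ still has 3 valence electrons; O⁺ still has 5 valence electrons; B⁺ still has 2 valence electrons; Cl⁺ still has 6 valence electrons.
All are still removing valence electrons, so compare the +1 ions as you would atoms: IE_2 generally rises across a period (higher Z_eff) and falls down a group (larger shell), subject to the usual subshell exceptions.
Valence configurations: Be⁺ [He]2s¹, Si⁺ [Ne]3s²3p¹, O⁺ [He]2s²2p³, B⁺ [He]2s², Cl⁺ [Ne]3s²3p⁴.
Approximate IE_2 values (kJ/mol): Be 1757, Si 1577, O 3388, B 2427, Cl 2298.
Overall IE_2 order: Si < Be < Cl < B < O.

O > B > Cl > Be > Si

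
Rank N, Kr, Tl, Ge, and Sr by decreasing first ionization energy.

N is in period 2, group 15; Ge is in period 4, group 14; Kr is in period 4, group 18; Sr is in period 5, group 2; Tl is in period 6, group 13.
First ionization energy rises across a period (greater Z_eff holds electrons more tightly) and falls down a group (valence electrons are farther from the nucleus).
Neither a single period nor a single group — weigh both effects.
Tl > Sr: period and group pull opposite ways; the across-period shift dominates (589 vs 550 kJ/mol).
Ge > Tl: relative to Tl, both the across-period and down-group shifts push Ge's first ionization energy up.
Kr > Ge: Kr lies to the right of Ge in period 4, so the across-period effect alone puts Kr higher.
N > Kr: period and group pull opposite ways; the down-group shift dominates (1402 vs 1351 kJ/mol).
Approximate values (kJ/mol): N 1402, Ge 762, Kr 1351, Sr 550, Tl 589.
So from highest to lowest: N > Kr > Ge > Tl > Sr.

N, Kr, Ge, Tl, Sr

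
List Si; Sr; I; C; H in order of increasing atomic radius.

H is in period 1, group 1; C is in period 2, group 14; Si is in period 3, group 14; Sr is in period 5, group 2; I is in period 5, group 17.
Across a period the added protons contract the valence shell; down a group each new principal shell makes the atom larger.
Here both period and group differ, so the two effects have to be weighed against each other.
C > H: the two effects oppose for this pair; the down-group effect wins (75 vs 32 pm).
Si > C: they share group 14; the group trend gives Si the larger value.
I > Si: the two effects oppose for this pair; the down-group effect wins (133 vs 116 pm).
Sr > I: both are in period 5; the period trend gives Sr the larger value.
For reference (pm): H 32, C 75, Si 116, Sr 185, I 133.
So from smallest to largest: H < C < Si < I < Sr.

H, C, Si, I, Sr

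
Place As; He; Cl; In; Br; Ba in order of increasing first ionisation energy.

He is in period 1, group 18; Cl is in period 3, group 17; As is in period 4, group 15; Br is in period 4, group 17; In is in period 5, group 13; Ba is in period 6, group 2.
First ionization energy rises across a period (greater Z_eff holds electrons more tightly) and falls down a group (valence electrons are farther from the nucleus).
These span different periods and groups, so the two trends combine.
In > Ba: relative to Ba, both the across-period and down-group shifts push In's first ionization energy up.
As > In: relative to In, both the across-period and down-group shifts push As's first ionization energy up.
Br > As: Br lies to the right of As in period 4, so the across-period effect alone puts Br higher.
Cl > Br: they share group 17; the group trend gives Cl the larger value.
He > Cl: both effects reinforce here, so He is clearly the higher of the two.
For reference (kJ/mol): He 2372, Cl 1251, As 947, Br 1140, In 558, Ba 503.
So from lowest to highest: Ba < In < As < Br < Cl < He.

Ba < In < As < Br < Cl < He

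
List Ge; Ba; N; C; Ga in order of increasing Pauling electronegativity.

Ba < Ga < Ge < C < N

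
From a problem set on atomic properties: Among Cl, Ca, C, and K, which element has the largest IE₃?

Ca

After 2 electrons have been removed, what remains? Cl²⁺ still has 5 valence electrons; Ca²⁺ is the bare [Ar] core; C²⁺ still has 2 valence electrons; K²⁺ is already 1 electron into the core.
Usually core removal costs more than valence removal, but here the competition is close: a tightly held n=2 valence electron can cost more to remove than an n=3 core electron, so the actual values have to decide it.
Valence configurations: Cl²⁺ [Ne]3s²3p³, C²⁺ [He]2s².
Approximate IE_3 values (kJ/mol): Cl 3822, Ca 4912, C 4620, K 4420.
Overall IE_3 order: Cl < K < C < Ca.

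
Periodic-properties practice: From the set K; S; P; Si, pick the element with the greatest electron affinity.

S

Si is in period 3, group 14; P is in period 3, group 15; S is in period 3, group 16; K is in period 4, group 1.
EA tends to increase across a period and decrease down a group, though the pattern is less regular than for IE or radius.
Neither a single period nor a single group — weigh both effects.
P > K: relative to K, both the across-period and down-group shifts push P's electron affinity up.
Si > P: this pair runs against the simple trend — see the exception note.
S > Si: both are in period 3; the period trend gives S the larger value.
Note the exception: Si has a higher electron affinity than P, contrary to the simple trend — adding an electron to P's half-filled 3p³ is unfavourable, so Si (3p²) has the more exothermic EA.
Approximate values (kJ/mol): Si 134, P 72, S 200, K 48.
The greatest electron affinity among these belongs to S.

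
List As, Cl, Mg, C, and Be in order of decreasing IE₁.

Across a period the outer electron is held more tightly (higher IE₁); down a group it sits in a higher shell, more shielded, and comes off more easily.
Neither a single period nor a single group — weigh both effects.
Be > Mg: they share group 2; the group trend gives Be the larger value.
As > Be: the two effects oppose for this pair; the across-period effect wins (947 vs 900 kJ/mol).
C > As: period and group pull opposite ways; the down-group shift dominates (1086 vs 947 kJ/mol).
Cl > C: the two effects oppose for this pair; the across-period effect wins (1251 vs 1086 kJ/mol).
Approximate values (kJ/mol): Be 900, C 1086, Mg 738, Cl 1251, As 947.
So from highest to lowest: Cl > C > As > Be > Mg.

Cl, C, As, Be, Mg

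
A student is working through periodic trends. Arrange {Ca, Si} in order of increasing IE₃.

Si < Ca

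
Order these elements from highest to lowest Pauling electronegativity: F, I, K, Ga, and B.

F > I > B > Ga > K

B is in period 2, group 13; F is in period 2, group 17; K is in period 4, group 1; Ga is in period 4, group 13; I is in period 5, group 17.
Smaller atoms with higher effective nuclear charge are more electronegative.
These span different periods and groups, so the two trends combine.
Ga > K: both are in period 4; the period trend gives Ga the larger value.
B > Ga: they share group 13; the group trend gives B the larger value.
I > B: period and group pull opposite ways; the across-period shift dominates (2.66 vs 2.04).
F > I: they share group 17; the group trend gives F the larger value.
Tabulated electronegativity (Pauling): B 2.04, F 3.98, K 0.82, Ga 1.81, I 2.66.
So from highest to lowest: F > I > B > Ga > K.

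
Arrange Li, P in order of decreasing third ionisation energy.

The third ionization energy removes an electron from the +2 ion. For each element: Li²⁺ is already 1 electron into the core; P²⁺ still has 3 valence electrons.
Breaking into a closed-shell core is much more expensive than removing a leftover valence electron — Li has the largest IE_3 here.
Approximate IE_3 values (kJ/mol): Li 11815, P 2914.
Hence IE_3: P < Li.

Li, P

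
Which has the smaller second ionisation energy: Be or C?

Be

IE_2 is the cost of taking one more electron from the +1 cation: Be⁺ still has 1 valence electron; C⁺ still has 3 valence electrons.
All are still removing valence electrons, so compare the +1 ions as you would atoms: IE_2 generally rises across a period (higher Z_eff) and falls down a group (larger shell), subject to the usual subshell exceptions.
Valence configurations: Be⁺ [He]2s¹, C⁺ [He]2s²2p¹.
Approximate IE_2 values (kJ/mol): Be 1757, C 2353.
Hence IE_2: Be < C.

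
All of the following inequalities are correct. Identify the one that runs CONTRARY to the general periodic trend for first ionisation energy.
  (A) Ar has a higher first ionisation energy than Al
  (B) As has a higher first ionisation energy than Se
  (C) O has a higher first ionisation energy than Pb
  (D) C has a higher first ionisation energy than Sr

The general trend: first ionisation energy increases across a period and decreases down a group.
(A) Ar (period 3, group 18) vs Al (period 3, group 13): the stated order agrees with the simple trend.
(B) As (period 4, group 15) vs Se (period 4, group 16): the stated order contradicts the simple trend.
(C) O (period 2, group 16) vs Pb (period 6, group 14): the stated order agrees with the simple trend.
(D) C (period 2, group 14) vs Sr (period 5, group 2): the stated order agrees with the simple trend.
The exception is (B): Se (4p⁴) ionizes more easily than half-filled As (4p³).

(B)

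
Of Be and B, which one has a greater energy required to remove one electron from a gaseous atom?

Be

Across a period the outer electron is held more tightly (higher IE₁); down a group it sits in a higher shell, more shielded, and comes off more easily.
All lie in period 2; the across-period trend (first ionization energy increases left to right) applies, with the exception below.
Note the exception: Be has a higher first ionization energy than B, contrary to the simple trend — removing B's lone 2p electron is easier than breaking Be's filled 2s².
For reference (kJ/mol): Be 900, B 801.
So Be has the greater energy required to remove one electron from a gaseous atom (Be > B).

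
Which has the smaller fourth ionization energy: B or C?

Consider each +3 ion: B³⁺ is the bare [He] core; C³⁺ still has 1 valence electron.
Pulling an electron out of a noble-gas core costs far more than removing a remaining valence electron, so B sits at the high end of IE_4.
Tabulated IE_4 (kJ/mol): B 25026, C 6223.
Hence IE_4: C < B.

C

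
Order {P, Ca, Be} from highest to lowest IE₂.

P > Be > Ca

After 1 electron has been removed, what remains? P⁺ still has 4 valence electrons; Ca⁺ still has 1 valence electron; Be⁺ still has 1 valence electron.
All are still removing valence electrons, so compare the +1 ions as you would atoms: IE_2 generally rises across a period (higher Z_eff) and falls down a group (larger shell), subject to the usual subshell exceptions.
Valence configurations: P⁺ [Ne]3s²3p², Ca⁺ [Ar]4s¹, Be⁺ [He]2s¹.
Tabulated IE_2 (kJ/mol): P 1907, Ca 1145, Be 1757.
Hence IE_2: Ca < Be < P.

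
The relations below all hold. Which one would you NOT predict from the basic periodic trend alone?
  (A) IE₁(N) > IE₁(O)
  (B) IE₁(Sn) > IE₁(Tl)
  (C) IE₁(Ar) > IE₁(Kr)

The general trend: IE₁ increases across a period and decreases down a group.
(A) N (period 2, group 15) vs O (period 2, group 16): the stated order contradicts the simple trend.
(B) Sn (period 5, group 14) vs Tl (period 6, group 13): the stated order agrees with the simple trend.
(C) Ar (period 3, group 18) vs Kr (period 4, group 18): the stated order agrees with the simple trend.
The exception is (A): pairing an electron in O's 2p⁴ costs repulsion energy, so O ionizes more easily than half-filled N (2p³).

(A)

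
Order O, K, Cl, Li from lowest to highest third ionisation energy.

Consider each +2 ion: O²⁺ still has 4 valence electrons; K²⁺ is already 1 electron into the core; Cl²⁺ still has 5 valence electrons; Li²⁺ is already 1 electron into the core.
Usually core removal costs more than valence removal, but here the competition is close: a tightly held n=2 valence electron can cost more to remove than an n=3 core electron, so the actual values have to decide it.
Valence configurations: O²⁺ [He]2s²2p², Cl²⁺ [Ne]3s²3p³.
Tabulated IE_3 (kJ/mol): O 5300, K 4420, Cl 3822, Li 11815.
So the third ionization energies run Cl < K < O < Li.

Cl < K < O < Li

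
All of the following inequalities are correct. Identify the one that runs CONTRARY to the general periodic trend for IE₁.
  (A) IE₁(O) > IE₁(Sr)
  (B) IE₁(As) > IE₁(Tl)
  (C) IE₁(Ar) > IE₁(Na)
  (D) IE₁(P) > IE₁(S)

(D)

The general trend: IE₁ increases across a period and decreases down a group.
(A) O (period 2, group 16) vs Sr (period 5, group 2): the stated order agrees with the simple trend.
(B) As (period 4, group 15) vs Tl (period 6, group 13): the stated order agrees with the simple trend.
(C) Ar (period 3, group 18) vs Na (period 3, group 1): the stated order agrees with the simple trend.
(D) P (period 3, group 15) vs S (period 3, group 16): the stated order contradicts the simple trend.
The exception is (D): S (3p⁴) ionizes more easily than half-filled P (3p³) because the paired 3p electron in S is pushed out by e⁻–e⁻ repulsion.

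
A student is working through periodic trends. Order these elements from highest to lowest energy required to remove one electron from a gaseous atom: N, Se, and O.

N, O, Se

IE₁ increases left→right with effective nuclear charge and decreases top→bottom as the valence shell moves farther out.
Neither a single period nor a single group — weigh both effects.
O > Se: O sits above Se in group 16, so the down-group effect alone puts O higher.
N > O: this pair runs against the simple trend — see the exception note.
Note the exception: N has a higher first ionization energy than O, contrary to the simple trend — pairing an electron in O's 2p⁴ costs repulsion energy, so O ionizes more easily than half-filled N (2p³).
Approximate values (kJ/mol): N 1402, O 1314, Se 941.
So from highest to lowest: N > O > Se.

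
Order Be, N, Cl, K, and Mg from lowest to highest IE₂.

Consider each +1 ion: Be⁺ still has 1 valence electron; N⁺ still has 4 valence electrons; Cl⁺ still has 6 valence electrons; K⁺ is the bare [Ar] core; Mg⁺ still has 1 valence electron.
Breaking into a closed-shell core is much more expensive than removing a leftover valence electron — K has the largest IE_2 here.
Valence configurations: Be⁺ [He]2s¹, N⁺ [He]2s²2p², Cl⁺ [Ne]3s²3p⁴, Mg⁺ [Ne]3s¹.
Tabulated IE_2 (kJ/mol): Be 1757, N 2856, Cl 2298, K 3052, Mg 1451.
Hence IE_2: Mg < Be < Cl < N < K.

Mg < Be < Cl < N < K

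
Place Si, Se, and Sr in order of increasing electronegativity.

Si is in period 3, group 14; Se is in period 4, group 16; Sr is in period 5, group 2.
Smaller atoms with higher effective nuclear charge are more electronegative.
Here both period and group differ, so the two effects have to be weighed against each other.
Si > Sr: both effects reinforce here, so Si is clearly the higher of the two.
Se > Si: the two effects oppose for this pair; the across-period effect wins (2.55 vs 1.90).
Approximate values (Pauling): Si 1.90, Se 2.55, Sr 0.95.
So from lowest to highest: Sr < Si < Se.

Sr, Si, Se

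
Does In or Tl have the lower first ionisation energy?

In is in period 5, group 13; Tl is in period 6, group 13.
First ionization energy rises across a period (greater Z_eff holds electrons more tightly) and falls down a group (valence electrons are farther from the nucleus).
All are in group 13; the group trend (first ionization energy increases up the group) applies, with the exception below.
Note the exception: Tl has a higher first ionization energy than In, contrary to the simple trend — relativistic 6s stabilisation and poor 4f/5d shielding distort the trend for the heavy p-block elements.
Approximate values (kJ/mol): In 558, Tl 589.
So In has the lower first ionisation energy (In < Tl).

In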